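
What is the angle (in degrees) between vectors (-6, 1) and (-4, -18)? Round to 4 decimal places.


dot = -6*-4 + 1*-18 = 6
|u| = 6.0828, |v| = 18.4391
cos(angle) = 0.0535
angle = 86.9335 degrees

86.9335 degrees


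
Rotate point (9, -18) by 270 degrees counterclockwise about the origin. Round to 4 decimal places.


x' = 9*cos(270) - -18*sin(270) = -18
y' = 9*sin(270) + -18*cos(270) = -9

(-18, -9)


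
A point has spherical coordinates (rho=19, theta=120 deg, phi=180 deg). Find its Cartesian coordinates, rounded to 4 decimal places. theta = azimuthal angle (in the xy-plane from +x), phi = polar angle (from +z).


x = 19 * sin(180) * cos(120) = 0
y = 19 * sin(180) * sin(120) = 0
z = 19 * cos(180) = -19

(0, 0, -19)


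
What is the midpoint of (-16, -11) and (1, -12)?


Midpoint = ((-16+1)/2, (-11+-12)/2) = (-7.5, -11.5)

(-7.5, -11.5)


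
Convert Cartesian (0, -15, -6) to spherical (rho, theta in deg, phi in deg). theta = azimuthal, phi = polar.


rho = sqrt(0^2 + (-15)^2 + (-6)^2) = 16.1555
theta = atan2(-15, 0) = 270 deg
phi = acos(-6/16.1555) = 111.8014 deg

rho = 16.1555, theta = 270 deg, phi = 111.8014 deg


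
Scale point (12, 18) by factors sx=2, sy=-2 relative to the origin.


Scaling: (x*sx, y*sy) = (12*2, 18*-2) = (24, -36)

(24, -36)


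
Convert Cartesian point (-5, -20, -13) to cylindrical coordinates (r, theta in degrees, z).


r = sqrt((-5)^2 + (-20)^2) = 20.6155
theta = atan2(-20, -5) = 255.9638 deg
z = -13

r = 20.6155, theta = 255.9638 deg, z = -13


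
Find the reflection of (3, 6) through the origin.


Reflection through origin: (x, y) -> (-x, -y)
(3, 6) -> (-3, -6)

(-3, -6)


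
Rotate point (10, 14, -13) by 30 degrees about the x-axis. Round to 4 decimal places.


x' = 10
y' = 14*cos(30) - -13*sin(30) = 18.6244
z' = 14*sin(30) + -13*cos(30) = -4.2583

(10, 18.6244, -4.2583)


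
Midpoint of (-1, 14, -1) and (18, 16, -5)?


Midpoint = ((-1+18)/2, (14+16)/2, (-1+-5)/2) = (8.5, 15, -3)

(8.5, 15, -3)


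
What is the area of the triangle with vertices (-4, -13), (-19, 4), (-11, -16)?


Area = |x1(y2-y3) + x2(y3-y1) + x3(y1-y2)| / 2
= |-4*(4--16) + -19*(-16--13) + -11*(-13-4)| / 2
= 82

82


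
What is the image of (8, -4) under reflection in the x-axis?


Reflection across x-axis: (x, y) -> (x, -y)
(8, -4) -> (8, 4)

(8, 4)


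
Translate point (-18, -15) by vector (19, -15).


Translation: (x+dx, y+dy) = (-18+19, -15+-15) = (1, -30)

(1, -30)


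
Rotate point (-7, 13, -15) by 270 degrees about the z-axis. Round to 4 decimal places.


x' = -7*cos(270) - 13*sin(270) = 13
y' = -7*sin(270) + 13*cos(270) = 7
z' = -15

(13, 7, -15)


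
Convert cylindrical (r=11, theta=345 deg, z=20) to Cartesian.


x = 11 * cos(345) = 10.6252
y = 11 * sin(345) = -2.847
z = 20

(10.6252, -2.847, 20)


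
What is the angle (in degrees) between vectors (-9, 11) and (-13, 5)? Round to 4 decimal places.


dot = -9*-13 + 11*5 = 172
|u| = 14.2127, |v| = 13.9284
cos(angle) = 0.8689
angle = 29.6731 degrees

29.6731 degrees


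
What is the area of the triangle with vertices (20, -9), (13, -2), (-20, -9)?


Area = |x1(y2-y3) + x2(y3-y1) + x3(y1-y2)| / 2
= |20*(-2--9) + 13*(-9--9) + -20*(-9--2)| / 2
= 140

140


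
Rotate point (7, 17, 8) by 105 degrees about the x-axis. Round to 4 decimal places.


x' = 7
y' = 17*cos(105) - 8*sin(105) = -12.1273
z' = 17*sin(105) + 8*cos(105) = 14.3502

(7, -12.1273, 14.3502)


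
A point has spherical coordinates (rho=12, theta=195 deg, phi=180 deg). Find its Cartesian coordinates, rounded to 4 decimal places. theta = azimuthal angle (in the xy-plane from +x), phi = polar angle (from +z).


x = 12 * sin(180) * cos(195) = 0
y = 12 * sin(180) * sin(195) = 0
z = 12 * cos(180) = -12

(0, 0, -12)


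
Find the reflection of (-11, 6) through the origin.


Reflection through origin: (x, y) -> (-x, -y)
(-11, 6) -> (11, -6)

(11, -6)


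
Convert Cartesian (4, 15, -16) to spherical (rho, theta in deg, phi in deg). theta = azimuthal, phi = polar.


rho = sqrt(4^2 + 15^2 + (-16)^2) = 22.2935
theta = atan2(15, 4) = 75.0686 deg
phi = acos(-16/22.2935) = 135.8648 deg

rho = 22.2935, theta = 75.0686 deg, phi = 135.8648 deg


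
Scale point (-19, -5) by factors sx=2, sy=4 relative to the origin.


Scaling: (x*sx, y*sy) = (-19*2, -5*4) = (-38, -20)

(-38, -20)


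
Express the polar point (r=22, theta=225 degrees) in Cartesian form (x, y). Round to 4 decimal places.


x = 22 * cos(225) = -15.5563
y = 22 * sin(225) = -15.5563

(-15.5563, -15.5563)


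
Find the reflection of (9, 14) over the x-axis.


Reflection across x-axis: (x, y) -> (x, -y)
(9, 14) -> (9, -14)

(9, -14)


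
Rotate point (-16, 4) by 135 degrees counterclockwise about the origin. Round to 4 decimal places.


x' = -16*cos(135) - 4*sin(135) = 8.4853
y' = -16*sin(135) + 4*cos(135) = -14.1421

(8.4853, -14.1421)


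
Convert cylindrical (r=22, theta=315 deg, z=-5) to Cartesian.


x = 22 * cos(315) = 15.5563
y = 22 * sin(315) = -15.5563
z = -5

(15.5563, -15.5563, -5)


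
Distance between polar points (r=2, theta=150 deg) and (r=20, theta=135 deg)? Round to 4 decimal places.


d = sqrt(r1^2 + r2^2 - 2*r1*r2*cos(t2-t1))
d = sqrt(2^2 + 20^2 - 2*2*20*cos(135-150)) = 18.0756

18.0756


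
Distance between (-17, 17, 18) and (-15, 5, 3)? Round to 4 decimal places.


d = sqrt((-15--17)^2 + (5-17)^2 + (3-18)^2) = 19.3132

19.3132


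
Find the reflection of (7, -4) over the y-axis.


Reflection across y-axis: (x, y) -> (-x, y)
(7, -4) -> (-7, -4)

(-7, -4)


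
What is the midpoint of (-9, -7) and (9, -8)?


Midpoint = ((-9+9)/2, (-7+-8)/2) = (0, -7.5)

(0, -7.5)


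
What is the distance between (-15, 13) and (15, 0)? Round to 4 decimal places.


d = sqrt((15--15)^2 + (0-13)^2) = 32.6956

32.6956


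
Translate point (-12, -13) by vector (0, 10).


Translation: (x+dx, y+dy) = (-12+0, -13+10) = (-12, -3)

(-12, -3)


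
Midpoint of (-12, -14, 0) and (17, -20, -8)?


Midpoint = ((-12+17)/2, (-14+-20)/2, (0+-8)/2) = (2.5, -17, -4)

(2.5, -17, -4)


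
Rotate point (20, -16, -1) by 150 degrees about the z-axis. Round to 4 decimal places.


x' = 20*cos(150) - -16*sin(150) = -9.3205
y' = 20*sin(150) + -16*cos(150) = 23.8564
z' = -1

(-9.3205, 23.8564, -1)


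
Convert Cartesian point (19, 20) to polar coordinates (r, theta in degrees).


r = sqrt(19^2 + 20^2) = 27.5862
theta = atan2(20, 19) = 46.4688 degrees

r = 27.5862, theta = 46.4688 degrees


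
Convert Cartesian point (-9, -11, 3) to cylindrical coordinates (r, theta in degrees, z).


r = sqrt((-9)^2 + (-11)^2) = 14.2127
theta = atan2(-11, -9) = 230.7106 deg
z = 3

r = 14.2127, theta = 230.7106 deg, z = 3


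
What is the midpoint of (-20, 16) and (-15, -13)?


Midpoint = ((-20+-15)/2, (16+-13)/2) = (-17.5, 1.5)

(-17.5, 1.5)


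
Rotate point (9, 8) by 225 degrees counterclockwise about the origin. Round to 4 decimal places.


x' = 9*cos(225) - 8*sin(225) = -0.7071
y' = 9*sin(225) + 8*cos(225) = -12.0208

(-0.7071, -12.0208)


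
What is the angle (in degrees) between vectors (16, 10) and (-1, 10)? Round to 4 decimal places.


dot = 16*-1 + 10*10 = 84
|u| = 18.868, |v| = 10.0499
cos(angle) = 0.443
angle = 63.7052 degrees

63.7052 degrees


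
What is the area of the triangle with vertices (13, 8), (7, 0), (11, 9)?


Area = |x1(y2-y3) + x2(y3-y1) + x3(y1-y2)| / 2
= |13*(0-9) + 7*(9-8) + 11*(8-0)| / 2
= 11

11


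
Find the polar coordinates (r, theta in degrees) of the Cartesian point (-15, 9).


r = sqrt((-15)^2 + 9^2) = 17.4929
theta = atan2(9, -15) = 149.0362 degrees

r = 17.4929, theta = 149.0362 degrees


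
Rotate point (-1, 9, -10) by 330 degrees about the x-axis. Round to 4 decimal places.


x' = -1
y' = 9*cos(330) - -10*sin(330) = 2.7942
z' = 9*sin(330) + -10*cos(330) = -13.1603

(-1, 2.7942, -13.1603)


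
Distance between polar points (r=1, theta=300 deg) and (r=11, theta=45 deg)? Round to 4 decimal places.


d = sqrt(r1^2 + r2^2 - 2*r1*r2*cos(t2-t1))
d = sqrt(1^2 + 11^2 - 2*1*11*cos(45-300)) = 11.3002

11.3002


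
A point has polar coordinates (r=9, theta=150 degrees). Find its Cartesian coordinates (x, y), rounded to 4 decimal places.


x = 9 * cos(150) = -7.7942
y = 9 * sin(150) = 4.5

(-7.7942, 4.5)


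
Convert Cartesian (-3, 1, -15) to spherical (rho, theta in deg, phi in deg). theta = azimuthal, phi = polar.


rho = sqrt((-3)^2 + 1^2 + (-15)^2) = 15.3297
theta = atan2(1, -3) = 161.5651 deg
phi = acos(-15/15.3297) = 168.0953 deg

rho = 15.3297, theta = 161.5651 deg, phi = 168.0953 deg


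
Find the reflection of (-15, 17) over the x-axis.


Reflection across x-axis: (x, y) -> (x, -y)
(-15, 17) -> (-15, -17)

(-15, -17)


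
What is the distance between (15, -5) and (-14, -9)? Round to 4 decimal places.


d = sqrt((-14-15)^2 + (-9--5)^2) = 29.2746

29.2746


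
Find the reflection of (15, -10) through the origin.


Reflection through origin: (x, y) -> (-x, -y)
(15, -10) -> (-15, 10)

(-15, 10)


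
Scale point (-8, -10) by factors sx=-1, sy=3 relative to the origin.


Scaling: (x*sx, y*sy) = (-8*-1, -10*3) = (8, -30)

(8, -30)


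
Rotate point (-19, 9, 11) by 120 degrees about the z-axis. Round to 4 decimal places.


x' = -19*cos(120) - 9*sin(120) = 1.7058
y' = -19*sin(120) + 9*cos(120) = -20.9545
z' = 11

(1.7058, -20.9545, 11)


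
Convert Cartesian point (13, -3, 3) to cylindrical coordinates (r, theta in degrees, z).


r = sqrt(13^2 + (-3)^2) = 13.3417
theta = atan2(-3, 13) = 347.0054 deg
z = 3

r = 13.3417, theta = 347.0054 deg, z = 3


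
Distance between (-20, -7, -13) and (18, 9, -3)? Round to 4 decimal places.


d = sqrt((18--20)^2 + (9--7)^2 + (-3--13)^2) = 42.4264

42.4264


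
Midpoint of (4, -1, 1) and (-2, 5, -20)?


Midpoint = ((4+-2)/2, (-1+5)/2, (1+-20)/2) = (1, 2, -9.5)

(1, 2, -9.5)


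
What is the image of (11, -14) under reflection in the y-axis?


Reflection across y-axis: (x, y) -> (-x, y)
(11, -14) -> (-11, -14)

(-11, -14)


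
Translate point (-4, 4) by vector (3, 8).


Translation: (x+dx, y+dy) = (-4+3, 4+8) = (-1, 12)

(-1, 12)


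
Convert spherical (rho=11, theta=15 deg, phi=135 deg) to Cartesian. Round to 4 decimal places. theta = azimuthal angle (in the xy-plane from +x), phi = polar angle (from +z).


x = 11 * sin(135) * cos(15) = 7.5131
y = 11 * sin(135) * sin(15) = 2.0131
z = 11 * cos(135) = -7.7782

(7.5131, 2.0131, -7.7782)


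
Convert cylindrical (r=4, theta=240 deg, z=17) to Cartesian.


x = 4 * cos(240) = -2
y = 4 * sin(240) = -3.4641
z = 17

(-2, -3.4641, 17)


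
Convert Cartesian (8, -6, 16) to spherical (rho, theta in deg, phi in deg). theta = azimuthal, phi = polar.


rho = sqrt(8^2 + (-6)^2 + 16^2) = 18.868
theta = atan2(-6, 8) = 323.1301 deg
phi = acos(16/18.868) = 32.0054 deg

rho = 18.868, theta = 323.1301 deg, phi = 32.0054 deg


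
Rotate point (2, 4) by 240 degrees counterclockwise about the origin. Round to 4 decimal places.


x' = 2*cos(240) - 4*sin(240) = 2.4641
y' = 2*sin(240) + 4*cos(240) = -3.7321

(2.4641, -3.7321)


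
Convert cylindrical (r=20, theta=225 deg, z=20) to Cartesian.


x = 20 * cos(225) = -14.1421
y = 20 * sin(225) = -14.1421
z = 20

(-14.1421, -14.1421, 20)


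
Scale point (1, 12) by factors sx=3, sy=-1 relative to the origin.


Scaling: (x*sx, y*sy) = (1*3, 12*-1) = (3, -12)

(3, -12)


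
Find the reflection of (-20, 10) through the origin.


Reflection through origin: (x, y) -> (-x, -y)
(-20, 10) -> (20, -10)

(20, -10)


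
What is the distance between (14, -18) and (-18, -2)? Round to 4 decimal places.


d = sqrt((-18-14)^2 + (-2--18)^2) = 35.7771

35.7771


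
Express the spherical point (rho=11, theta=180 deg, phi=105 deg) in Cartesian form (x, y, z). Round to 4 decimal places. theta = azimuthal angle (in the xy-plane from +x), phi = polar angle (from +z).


x = 11 * sin(105) * cos(180) = -10.6252
y = 11 * sin(105) * sin(180) = 0
z = 11 * cos(105) = -2.847

(-10.6252, 0, -2.847)


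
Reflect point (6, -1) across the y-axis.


Reflection across y-axis: (x, y) -> (-x, y)
(6, -1) -> (-6, -1)

(-6, -1)


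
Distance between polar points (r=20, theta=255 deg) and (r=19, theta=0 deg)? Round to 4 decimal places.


d = sqrt(r1^2 + r2^2 - 2*r1*r2*cos(t2-t1))
d = sqrt(20^2 + 19^2 - 2*20*19*cos(0-255)) = 30.9468

30.9468


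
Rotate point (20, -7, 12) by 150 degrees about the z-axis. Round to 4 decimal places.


x' = 20*cos(150) - -7*sin(150) = -13.8205
y' = 20*sin(150) + -7*cos(150) = 16.0622
z' = 12

(-13.8205, 16.0622, 12)


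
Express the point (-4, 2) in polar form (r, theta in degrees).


r = sqrt((-4)^2 + 2^2) = 4.4721
theta = atan2(2, -4) = 153.4349 degrees

r = 4.4721, theta = 153.4349 degrees


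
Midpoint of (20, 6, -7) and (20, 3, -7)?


Midpoint = ((20+20)/2, (6+3)/2, (-7+-7)/2) = (20, 4.5, -7)

(20, 4.5, -7)


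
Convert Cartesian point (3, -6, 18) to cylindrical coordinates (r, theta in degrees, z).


r = sqrt(3^2 + (-6)^2) = 6.7082
theta = atan2(-6, 3) = 296.5651 deg
z = 18

r = 6.7082, theta = 296.5651 deg, z = 18


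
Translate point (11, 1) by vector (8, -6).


Translation: (x+dx, y+dy) = (11+8, 1+-6) = (19, -5)

(19, -5)


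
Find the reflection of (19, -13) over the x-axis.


Reflection across x-axis: (x, y) -> (x, -y)
(19, -13) -> (19, 13)

(19, 13)


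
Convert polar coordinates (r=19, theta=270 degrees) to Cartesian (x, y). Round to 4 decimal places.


x = 19 * cos(270) = 0
y = 19 * sin(270) = -19

(0, -19)


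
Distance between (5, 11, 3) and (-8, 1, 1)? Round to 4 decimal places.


d = sqrt((-8-5)^2 + (1-11)^2 + (1-3)^2) = 16.5227

16.5227


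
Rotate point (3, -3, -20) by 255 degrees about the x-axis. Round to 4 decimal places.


x' = 3
y' = -3*cos(255) - -20*sin(255) = -18.5421
z' = -3*sin(255) + -20*cos(255) = 8.0742

(3, -18.5421, 8.0742)


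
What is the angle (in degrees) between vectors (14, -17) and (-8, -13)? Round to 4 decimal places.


dot = 14*-8 + -17*-13 = 109
|u| = 22.0227, |v| = 15.2643
cos(angle) = 0.3242
angle = 71.08 degrees

71.08 degrees


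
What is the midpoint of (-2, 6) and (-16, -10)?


Midpoint = ((-2+-16)/2, (6+-10)/2) = (-9, -2)

(-9, -2)


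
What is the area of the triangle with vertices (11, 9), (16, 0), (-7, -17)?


Area = |x1(y2-y3) + x2(y3-y1) + x3(y1-y2)| / 2
= |11*(0--17) + 16*(-17-9) + -7*(9-0)| / 2
= 146

146


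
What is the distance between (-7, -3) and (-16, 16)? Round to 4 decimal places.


d = sqrt((-16--7)^2 + (16--3)^2) = 21.0238

21.0238


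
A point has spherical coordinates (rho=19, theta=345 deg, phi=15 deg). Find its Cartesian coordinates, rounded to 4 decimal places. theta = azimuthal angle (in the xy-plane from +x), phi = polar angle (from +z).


x = 19 * sin(15) * cos(345) = 4.75
y = 19 * sin(15) * sin(345) = -1.2728
z = 19 * cos(15) = 18.3526

(4.75, -1.2728, 18.3526)


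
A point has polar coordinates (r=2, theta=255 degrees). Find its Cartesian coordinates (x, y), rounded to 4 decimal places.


x = 2 * cos(255) = -0.5176
y = 2 * sin(255) = -1.9319

(-0.5176, -1.9319)


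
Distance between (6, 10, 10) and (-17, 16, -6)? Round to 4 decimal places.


d = sqrt((-17-6)^2 + (16-10)^2 + (-6-10)^2) = 28.6531

28.6531


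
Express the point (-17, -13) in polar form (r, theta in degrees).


r = sqrt((-17)^2 + (-13)^2) = 21.4009
theta = atan2(-13, -17) = 217.4054 degrees

r = 21.4009, theta = 217.4054 degrees


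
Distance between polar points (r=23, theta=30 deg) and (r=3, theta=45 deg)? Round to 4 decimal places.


d = sqrt(r1^2 + r2^2 - 2*r1*r2*cos(t2-t1))
d = sqrt(23^2 + 3^2 - 2*23*3*cos(45-30)) = 20.1172

20.1172


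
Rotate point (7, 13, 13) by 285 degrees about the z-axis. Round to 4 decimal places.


x' = 7*cos(285) - 13*sin(285) = 14.3688
y' = 7*sin(285) + 13*cos(285) = -3.3968
z' = 13

(14.3688, -3.3968, 13)


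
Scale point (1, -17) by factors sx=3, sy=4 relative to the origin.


Scaling: (x*sx, y*sy) = (1*3, -17*4) = (3, -68)

(3, -68)


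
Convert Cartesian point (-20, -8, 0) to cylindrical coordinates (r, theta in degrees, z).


r = sqrt((-20)^2 + (-8)^2) = 21.5407
theta = atan2(-8, -20) = 201.8014 deg
z = 0

r = 21.5407, theta = 201.8014 deg, z = 0


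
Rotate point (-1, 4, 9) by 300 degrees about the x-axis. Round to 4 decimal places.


x' = -1
y' = 4*cos(300) - 9*sin(300) = 9.7942
z' = 4*sin(300) + 9*cos(300) = 1.0359

(-1, 9.7942, 1.0359)


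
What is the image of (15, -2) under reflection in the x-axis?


Reflection across x-axis: (x, y) -> (x, -y)
(15, -2) -> (15, 2)

(15, 2)


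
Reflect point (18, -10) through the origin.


Reflection through origin: (x, y) -> (-x, -y)
(18, -10) -> (-18, 10)

(-18, 10)


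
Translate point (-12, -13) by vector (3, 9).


Translation: (x+dx, y+dy) = (-12+3, -13+9) = (-9, -4)

(-9, -4)


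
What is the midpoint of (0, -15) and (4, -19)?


Midpoint = ((0+4)/2, (-15+-19)/2) = (2, -17)

(2, -17)


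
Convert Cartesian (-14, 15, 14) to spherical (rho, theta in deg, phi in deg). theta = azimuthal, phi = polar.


rho = sqrt((-14)^2 + 15^2 + 14^2) = 24.8395
theta = atan2(15, -14) = 133.0251 deg
phi = acos(14/24.8395) = 55.6936 deg

rho = 24.8395, theta = 133.0251 deg, phi = 55.6936 deg


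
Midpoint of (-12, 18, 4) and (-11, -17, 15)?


Midpoint = ((-12+-11)/2, (18+-17)/2, (4+15)/2) = (-11.5, 0.5, 9.5)

(-11.5, 0.5, 9.5)


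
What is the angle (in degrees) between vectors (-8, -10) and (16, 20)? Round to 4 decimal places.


dot = -8*16 + -10*20 = -328
|u| = 12.8062, |v| = 25.6125
cos(angle) = -1
angle = 180 degrees

180 degrees


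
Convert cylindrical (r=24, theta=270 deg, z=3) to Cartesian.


x = 24 * cos(270) = 0
y = 24 * sin(270) = -24
z = 3

(0, -24, 3)


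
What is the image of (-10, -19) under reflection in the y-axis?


Reflection across y-axis: (x, y) -> (-x, y)
(-10, -19) -> (10, -19)

(10, -19)


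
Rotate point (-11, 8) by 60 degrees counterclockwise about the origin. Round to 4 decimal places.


x' = -11*cos(60) - 8*sin(60) = -12.4282
y' = -11*sin(60) + 8*cos(60) = -5.5263

(-12.4282, -5.5263)


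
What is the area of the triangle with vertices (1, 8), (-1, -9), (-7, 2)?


Area = |x1(y2-y3) + x2(y3-y1) + x3(y1-y2)| / 2
= |1*(-9-2) + -1*(2-8) + -7*(8--9)| / 2
= 62

62


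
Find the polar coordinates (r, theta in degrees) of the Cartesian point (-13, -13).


r = sqrt((-13)^2 + (-13)^2) = 18.3848
theta = atan2(-13, -13) = 225 degrees

r = 18.3848, theta = 225 degrees


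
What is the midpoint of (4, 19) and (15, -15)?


Midpoint = ((4+15)/2, (19+-15)/2) = (9.5, 2)

(9.5, 2)


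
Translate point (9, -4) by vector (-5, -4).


Translation: (x+dx, y+dy) = (9+-5, -4+-4) = (4, -8)

(4, -8)


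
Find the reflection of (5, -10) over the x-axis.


Reflection across x-axis: (x, y) -> (x, -y)
(5, -10) -> (5, 10)

(5, 10)


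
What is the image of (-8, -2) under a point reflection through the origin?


Reflection through origin: (x, y) -> (-x, -y)
(-8, -2) -> (8, 2)

(8, 2)


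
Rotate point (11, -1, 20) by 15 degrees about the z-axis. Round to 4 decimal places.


x' = 11*cos(15) - -1*sin(15) = 10.884
y' = 11*sin(15) + -1*cos(15) = 1.8811
z' = 20

(10.884, 1.8811, 20)


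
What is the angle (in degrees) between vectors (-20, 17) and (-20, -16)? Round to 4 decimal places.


dot = -20*-20 + 17*-16 = 128
|u| = 26.2488, |v| = 25.6125
cos(angle) = 0.1904
angle = 79.0243 degrees

79.0243 degrees


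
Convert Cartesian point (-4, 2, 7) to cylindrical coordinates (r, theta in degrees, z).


r = sqrt((-4)^2 + 2^2) = 4.4721
theta = atan2(2, -4) = 153.4349 deg
z = 7

r = 4.4721, theta = 153.4349 deg, z = 7


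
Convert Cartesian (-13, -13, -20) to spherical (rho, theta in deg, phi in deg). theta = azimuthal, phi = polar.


rho = sqrt((-13)^2 + (-13)^2 + (-20)^2) = 27.1662
theta = atan2(-13, -13) = 225 deg
phi = acos(-20/27.1662) = 137.4096 deg

rho = 27.1662, theta = 225 deg, phi = 137.4096 deg


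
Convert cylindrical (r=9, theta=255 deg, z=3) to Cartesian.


x = 9 * cos(255) = -2.3294
y = 9 * sin(255) = -8.6933
z = 3

(-2.3294, -8.6933, 3)


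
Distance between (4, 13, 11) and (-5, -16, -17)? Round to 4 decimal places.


d = sqrt((-5-4)^2 + (-16-13)^2 + (-17-11)^2) = 41.3038

41.3038


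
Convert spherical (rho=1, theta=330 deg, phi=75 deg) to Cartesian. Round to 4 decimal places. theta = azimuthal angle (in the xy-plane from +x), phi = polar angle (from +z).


x = 1 * sin(75) * cos(330) = 0.8365
y = 1 * sin(75) * sin(330) = -0.483
z = 1 * cos(75) = 0.2588

(0.8365, -0.483, 0.2588)


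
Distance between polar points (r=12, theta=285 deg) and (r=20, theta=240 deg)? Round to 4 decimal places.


d = sqrt(r1^2 + r2^2 - 2*r1*r2*cos(t2-t1))
d = sqrt(12^2 + 20^2 - 2*12*20*cos(240-285)) = 14.3035

14.3035


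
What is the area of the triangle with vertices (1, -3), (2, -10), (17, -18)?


Area = |x1(y2-y3) + x2(y3-y1) + x3(y1-y2)| / 2
= |1*(-10--18) + 2*(-18--3) + 17*(-3--10)| / 2
= 48.5

48.5


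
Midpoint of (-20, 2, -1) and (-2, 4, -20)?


Midpoint = ((-20+-2)/2, (2+4)/2, (-1+-20)/2) = (-11, 3, -10.5)

(-11, 3, -10.5)


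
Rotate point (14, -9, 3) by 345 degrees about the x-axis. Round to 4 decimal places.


x' = 14
y' = -9*cos(345) - 3*sin(345) = -7.9169
z' = -9*sin(345) + 3*cos(345) = 5.2271

(14, -7.9169, 5.2271)


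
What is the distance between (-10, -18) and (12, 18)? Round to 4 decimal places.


d = sqrt((12--10)^2 + (18--18)^2) = 42.19

42.19


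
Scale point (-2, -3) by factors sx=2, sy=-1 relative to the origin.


Scaling: (x*sx, y*sy) = (-2*2, -3*-1) = (-4, 3)

(-4, 3)


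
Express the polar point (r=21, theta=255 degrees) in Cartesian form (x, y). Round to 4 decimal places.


x = 21 * cos(255) = -5.4352
y = 21 * sin(255) = -20.2844

(-5.4352, -20.2844)


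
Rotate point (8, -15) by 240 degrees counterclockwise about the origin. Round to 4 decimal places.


x' = 8*cos(240) - -15*sin(240) = -16.9904
y' = 8*sin(240) + -15*cos(240) = 0.5718

(-16.9904, 0.5718)


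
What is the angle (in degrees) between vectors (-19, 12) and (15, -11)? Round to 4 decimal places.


dot = -19*15 + 12*-11 = -417
|u| = 22.4722, |v| = 18.6011
cos(angle) = -0.9976
angle = 176.0218 degrees

176.0218 degrees


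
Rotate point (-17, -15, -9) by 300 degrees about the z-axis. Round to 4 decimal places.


x' = -17*cos(300) - -15*sin(300) = -21.4904
y' = -17*sin(300) + -15*cos(300) = 7.2224
z' = -9

(-21.4904, 7.2224, -9)


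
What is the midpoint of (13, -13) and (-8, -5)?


Midpoint = ((13+-8)/2, (-13+-5)/2) = (2.5, -9)

(2.5, -9)


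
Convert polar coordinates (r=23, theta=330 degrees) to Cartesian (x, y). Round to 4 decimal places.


x = 23 * cos(330) = 19.9186
y = 23 * sin(330) = -11.5

(19.9186, -11.5)


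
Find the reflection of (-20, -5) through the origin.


Reflection through origin: (x, y) -> (-x, -y)
(-20, -5) -> (20, 5)

(20, 5)


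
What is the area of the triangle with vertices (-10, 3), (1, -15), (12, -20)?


Area = |x1(y2-y3) + x2(y3-y1) + x3(y1-y2)| / 2
= |-10*(-15--20) + 1*(-20-3) + 12*(3--15)| / 2
= 71.5

71.5


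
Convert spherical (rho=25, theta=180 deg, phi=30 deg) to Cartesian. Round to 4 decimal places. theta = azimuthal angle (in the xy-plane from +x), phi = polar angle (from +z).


x = 25 * sin(30) * cos(180) = -12.5
y = 25 * sin(30) * sin(180) = 0
z = 25 * cos(30) = 21.6506

(-12.5, 0, 21.6506)


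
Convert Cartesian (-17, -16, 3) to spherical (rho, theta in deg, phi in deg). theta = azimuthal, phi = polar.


rho = sqrt((-17)^2 + (-16)^2 + 3^2) = 23.5372
theta = atan2(-16, -17) = 223.2643 deg
phi = acos(3/23.5372) = 82.6773 deg

rho = 23.5372, theta = 223.2643 deg, phi = 82.6773 deg


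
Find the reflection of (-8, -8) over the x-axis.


Reflection across x-axis: (x, y) -> (x, -y)
(-8, -8) -> (-8, 8)

(-8, 8)


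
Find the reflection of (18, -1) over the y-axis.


Reflection across y-axis: (x, y) -> (-x, y)
(18, -1) -> (-18, -1)

(-18, -1)


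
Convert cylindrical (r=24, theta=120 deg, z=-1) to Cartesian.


x = 24 * cos(120) = -12
y = 24 * sin(120) = 20.7846
z = -1

(-12, 20.7846, -1)


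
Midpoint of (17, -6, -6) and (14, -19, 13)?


Midpoint = ((17+14)/2, (-6+-19)/2, (-6+13)/2) = (15.5, -12.5, 3.5)

(15.5, -12.5, 3.5)


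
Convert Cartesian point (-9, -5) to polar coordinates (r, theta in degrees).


r = sqrt((-9)^2 + (-5)^2) = 10.2956
theta = atan2(-5, -9) = 209.0546 degrees

r = 10.2956, theta = 209.0546 degrees


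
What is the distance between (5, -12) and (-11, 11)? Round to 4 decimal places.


d = sqrt((-11-5)^2 + (11--12)^2) = 28.0179

28.0179


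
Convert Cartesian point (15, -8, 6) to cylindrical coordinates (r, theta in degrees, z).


r = sqrt(15^2 + (-8)^2) = 17
theta = atan2(-8, 15) = 331.9275 deg
z = 6

r = 17, theta = 331.9275 deg, z = 6


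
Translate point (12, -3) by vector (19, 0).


Translation: (x+dx, y+dy) = (12+19, -3+0) = (31, -3)

(31, -3)


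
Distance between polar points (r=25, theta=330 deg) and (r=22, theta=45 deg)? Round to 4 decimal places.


d = sqrt(r1^2 + r2^2 - 2*r1*r2*cos(t2-t1))
d = sqrt(25^2 + 22^2 - 2*25*22*cos(45-330)) = 28.7106

28.7106


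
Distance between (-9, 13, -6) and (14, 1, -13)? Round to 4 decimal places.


d = sqrt((14--9)^2 + (1-13)^2 + (-13--6)^2) = 26.8701

26.8701


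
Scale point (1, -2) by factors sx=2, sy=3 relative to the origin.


Scaling: (x*sx, y*sy) = (1*2, -2*3) = (2, -6)

(2, -6)


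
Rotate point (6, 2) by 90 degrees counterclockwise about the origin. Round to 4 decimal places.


x' = 6*cos(90) - 2*sin(90) = -2
y' = 6*sin(90) + 2*cos(90) = 6

(-2, 6)


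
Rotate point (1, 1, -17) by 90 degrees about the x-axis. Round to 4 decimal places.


x' = 1
y' = 1*cos(90) - -17*sin(90) = 17
z' = 1*sin(90) + -17*cos(90) = 1

(1, 17, 1)


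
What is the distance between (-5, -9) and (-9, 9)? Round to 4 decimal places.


d = sqrt((-9--5)^2 + (9--9)^2) = 18.4391

18.4391


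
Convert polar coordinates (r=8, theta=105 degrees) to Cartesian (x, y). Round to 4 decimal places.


x = 8 * cos(105) = -2.0706
y = 8 * sin(105) = 7.7274

(-2.0706, 7.7274)


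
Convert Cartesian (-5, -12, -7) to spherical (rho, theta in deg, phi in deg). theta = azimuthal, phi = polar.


rho = sqrt((-5)^2 + (-12)^2 + (-7)^2) = 14.7648
theta = atan2(-12, -5) = 247.3801 deg
phi = acos(-7/14.7648) = 118.3008 deg

rho = 14.7648, theta = 247.3801 deg, phi = 118.3008 deg


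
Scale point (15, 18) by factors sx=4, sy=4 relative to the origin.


Scaling: (x*sx, y*sy) = (15*4, 18*4) = (60, 72)

(60, 72)


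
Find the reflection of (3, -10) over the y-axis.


Reflection across y-axis: (x, y) -> (-x, y)
(3, -10) -> (-3, -10)

(-3, -10)


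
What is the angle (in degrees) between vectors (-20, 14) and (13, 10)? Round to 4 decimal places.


dot = -20*13 + 14*10 = -120
|u| = 24.4131, |v| = 16.4012
cos(angle) = -0.2997
angle = 107.4394 degrees

107.4394 degrees


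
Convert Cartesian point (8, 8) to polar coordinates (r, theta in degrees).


r = sqrt(8^2 + 8^2) = 11.3137
theta = atan2(8, 8) = 45 degrees

r = 11.3137, theta = 45 degrees


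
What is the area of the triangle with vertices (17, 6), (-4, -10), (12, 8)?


Area = |x1(y2-y3) + x2(y3-y1) + x3(y1-y2)| / 2
= |17*(-10-8) + -4*(8-6) + 12*(6--10)| / 2
= 61

61


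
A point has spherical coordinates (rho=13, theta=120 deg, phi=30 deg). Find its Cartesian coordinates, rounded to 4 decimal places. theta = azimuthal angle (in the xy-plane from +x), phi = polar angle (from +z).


x = 13 * sin(30) * cos(120) = -3.25
y = 13 * sin(30) * sin(120) = 5.6292
z = 13 * cos(30) = 11.2583

(-3.25, 5.6292, 11.2583)


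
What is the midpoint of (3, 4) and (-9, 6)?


Midpoint = ((3+-9)/2, (4+6)/2) = (-3, 5)

(-3, 5)


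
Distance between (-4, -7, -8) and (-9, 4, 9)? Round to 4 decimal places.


d = sqrt((-9--4)^2 + (4--7)^2 + (9--8)^2) = 20.8567

20.8567


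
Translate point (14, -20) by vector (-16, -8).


Translation: (x+dx, y+dy) = (14+-16, -20+-8) = (-2, -28)

(-2, -28)


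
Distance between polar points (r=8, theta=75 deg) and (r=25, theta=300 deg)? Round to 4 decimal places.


d = sqrt(r1^2 + r2^2 - 2*r1*r2*cos(t2-t1))
d = sqrt(8^2 + 25^2 - 2*8*25*cos(300-75)) = 31.1744

31.1744


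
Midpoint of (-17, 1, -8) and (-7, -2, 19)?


Midpoint = ((-17+-7)/2, (1+-2)/2, (-8+19)/2) = (-12, -0.5, 5.5)

(-12, -0.5, 5.5)


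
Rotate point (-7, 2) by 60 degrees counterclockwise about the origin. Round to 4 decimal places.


x' = -7*cos(60) - 2*sin(60) = -5.2321
y' = -7*sin(60) + 2*cos(60) = -5.0622

(-5.2321, -5.0622)


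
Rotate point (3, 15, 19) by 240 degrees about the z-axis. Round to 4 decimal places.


x' = 3*cos(240) - 15*sin(240) = 11.4904
y' = 3*sin(240) + 15*cos(240) = -10.0981
z' = 19

(11.4904, -10.0981, 19)


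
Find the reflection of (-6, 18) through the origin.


Reflection through origin: (x, y) -> (-x, -y)
(-6, 18) -> (6, -18)

(6, -18)


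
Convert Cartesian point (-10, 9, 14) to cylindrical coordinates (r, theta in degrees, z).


r = sqrt((-10)^2 + 9^2) = 13.4536
theta = atan2(9, -10) = 138.0128 deg
z = 14

r = 13.4536, theta = 138.0128 deg, z = 14


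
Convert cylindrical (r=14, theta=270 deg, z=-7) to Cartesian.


x = 14 * cos(270) = 0
y = 14 * sin(270) = -14
z = -7

(0, -14, -7)


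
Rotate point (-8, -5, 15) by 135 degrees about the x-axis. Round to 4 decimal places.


x' = -8
y' = -5*cos(135) - 15*sin(135) = -7.0711
z' = -5*sin(135) + 15*cos(135) = -14.1421

(-8, -7.0711, -14.1421)


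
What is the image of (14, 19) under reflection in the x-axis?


Reflection across x-axis: (x, y) -> (x, -y)
(14, 19) -> (14, -19)

(14, -19)


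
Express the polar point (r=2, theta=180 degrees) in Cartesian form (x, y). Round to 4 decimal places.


x = 2 * cos(180) = -2
y = 2 * sin(180) = 0

(-2, 0)


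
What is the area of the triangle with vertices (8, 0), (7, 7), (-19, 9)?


Area = |x1(y2-y3) + x2(y3-y1) + x3(y1-y2)| / 2
= |8*(7-9) + 7*(9-0) + -19*(0-7)| / 2
= 90

90


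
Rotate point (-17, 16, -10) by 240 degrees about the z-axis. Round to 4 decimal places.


x' = -17*cos(240) - 16*sin(240) = 22.3564
y' = -17*sin(240) + 16*cos(240) = 6.7224
z' = -10

(22.3564, 6.7224, -10)


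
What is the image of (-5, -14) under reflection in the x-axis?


Reflection across x-axis: (x, y) -> (x, -y)
(-5, -14) -> (-5, 14)

(-5, 14)


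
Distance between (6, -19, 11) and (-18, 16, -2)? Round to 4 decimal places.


d = sqrt((-18-6)^2 + (16--19)^2 + (-2-11)^2) = 44.3847

44.3847


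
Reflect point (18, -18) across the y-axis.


Reflection across y-axis: (x, y) -> (-x, y)
(18, -18) -> (-18, -18)

(-18, -18)


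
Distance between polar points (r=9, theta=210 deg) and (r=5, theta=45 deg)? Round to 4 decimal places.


d = sqrt(r1^2 + r2^2 - 2*r1*r2*cos(t2-t1))
d = sqrt(9^2 + 5^2 - 2*9*5*cos(45-210)) = 13.89

13.89


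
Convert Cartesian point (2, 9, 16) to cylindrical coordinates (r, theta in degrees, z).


r = sqrt(2^2 + 9^2) = 9.2195
theta = atan2(9, 2) = 77.4712 deg
z = 16

r = 9.2195, theta = 77.4712 deg, z = 16


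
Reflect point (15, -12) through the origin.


Reflection through origin: (x, y) -> (-x, -y)
(15, -12) -> (-15, 12)

(-15, 12)


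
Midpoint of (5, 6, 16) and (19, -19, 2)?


Midpoint = ((5+19)/2, (6+-19)/2, (16+2)/2) = (12, -6.5, 9)

(12, -6.5, 9)


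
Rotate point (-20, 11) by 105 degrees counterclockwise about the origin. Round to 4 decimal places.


x' = -20*cos(105) - 11*sin(105) = -5.4488
y' = -20*sin(105) + 11*cos(105) = -22.1655

(-5.4488, -22.1655)


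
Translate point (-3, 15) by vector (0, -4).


Translation: (x+dx, y+dy) = (-3+0, 15+-4) = (-3, 11)

(-3, 11)


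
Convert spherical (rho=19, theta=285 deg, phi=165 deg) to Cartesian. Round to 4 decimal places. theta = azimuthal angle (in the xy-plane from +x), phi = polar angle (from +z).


x = 19 * sin(165) * cos(285) = 1.2728
y = 19 * sin(165) * sin(285) = -4.75
z = 19 * cos(165) = -18.3526

(1.2728, -4.75, -18.3526)


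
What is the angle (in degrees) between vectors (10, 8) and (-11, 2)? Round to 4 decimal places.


dot = 10*-11 + 8*2 = -94
|u| = 12.8062, |v| = 11.1803
cos(angle) = -0.6565
angle = 131.0353 degrees

131.0353 degrees


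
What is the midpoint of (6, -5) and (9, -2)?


Midpoint = ((6+9)/2, (-5+-2)/2) = (7.5, -3.5)

(7.5, -3.5)


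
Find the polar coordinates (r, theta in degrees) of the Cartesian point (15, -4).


r = sqrt(15^2 + (-4)^2) = 15.5242
theta = atan2(-4, 15) = 345.0686 degrees

r = 15.5242, theta = 345.0686 degrees


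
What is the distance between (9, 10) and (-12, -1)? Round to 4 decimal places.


d = sqrt((-12-9)^2 + (-1-10)^2) = 23.7065

23.7065


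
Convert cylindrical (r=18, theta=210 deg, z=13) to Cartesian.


x = 18 * cos(210) = -15.5885
y = 18 * sin(210) = -9
z = 13

(-15.5885, -9, 13)


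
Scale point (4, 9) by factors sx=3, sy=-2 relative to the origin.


Scaling: (x*sx, y*sy) = (4*3, 9*-2) = (12, -18)

(12, -18)


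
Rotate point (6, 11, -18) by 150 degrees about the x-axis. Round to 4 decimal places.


x' = 6
y' = 11*cos(150) - -18*sin(150) = -0.5263
z' = 11*sin(150) + -18*cos(150) = 21.0885

(6, -0.5263, 21.0885)


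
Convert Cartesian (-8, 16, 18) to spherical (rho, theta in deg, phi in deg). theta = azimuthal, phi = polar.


rho = sqrt((-8)^2 + 16^2 + 18^2) = 25.3772
theta = atan2(16, -8) = 116.5651 deg
phi = acos(18/25.3772) = 44.8221 deg

rho = 25.3772, theta = 116.5651 deg, phi = 44.8221 deg


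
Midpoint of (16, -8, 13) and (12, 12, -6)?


Midpoint = ((16+12)/2, (-8+12)/2, (13+-6)/2) = (14, 2, 3.5)

(14, 2, 3.5)


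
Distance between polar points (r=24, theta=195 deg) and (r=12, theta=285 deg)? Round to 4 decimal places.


d = sqrt(r1^2 + r2^2 - 2*r1*r2*cos(t2-t1))
d = sqrt(24^2 + 12^2 - 2*24*12*cos(285-195)) = 26.8328

26.8328


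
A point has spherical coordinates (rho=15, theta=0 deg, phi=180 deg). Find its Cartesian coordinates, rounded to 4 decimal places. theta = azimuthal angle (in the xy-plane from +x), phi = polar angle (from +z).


x = 15 * sin(180) * cos(0) = 0
y = 15 * sin(180) * sin(0) = 0
z = 15 * cos(180) = -15

(0, 0, -15)


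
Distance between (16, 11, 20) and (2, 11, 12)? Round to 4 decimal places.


d = sqrt((2-16)^2 + (11-11)^2 + (12-20)^2) = 16.1245

16.1245


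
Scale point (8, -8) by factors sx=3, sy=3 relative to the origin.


Scaling: (x*sx, y*sy) = (8*3, -8*3) = (24, -24)

(24, -24)


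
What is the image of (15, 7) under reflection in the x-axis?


Reflection across x-axis: (x, y) -> (x, -y)
(15, 7) -> (15, -7)

(15, -7)


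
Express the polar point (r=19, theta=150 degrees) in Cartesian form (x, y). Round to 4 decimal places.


x = 19 * cos(150) = -16.4545
y = 19 * sin(150) = 9.5

(-16.4545, 9.5)


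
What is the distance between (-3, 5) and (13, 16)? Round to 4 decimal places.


d = sqrt((13--3)^2 + (16-5)^2) = 19.4165

19.4165


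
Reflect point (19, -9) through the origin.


Reflection through origin: (x, y) -> (-x, -y)
(19, -9) -> (-19, 9)

(-19, 9)


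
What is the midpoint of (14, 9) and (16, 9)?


Midpoint = ((14+16)/2, (9+9)/2) = (15, 9)

(15, 9)


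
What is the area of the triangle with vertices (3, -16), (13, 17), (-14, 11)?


Area = |x1(y2-y3) + x2(y3-y1) + x3(y1-y2)| / 2
= |3*(17-11) + 13*(11--16) + -14*(-16-17)| / 2
= 415.5

415.5


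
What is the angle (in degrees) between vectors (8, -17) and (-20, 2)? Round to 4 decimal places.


dot = 8*-20 + -17*2 = -194
|u| = 18.7883, |v| = 20.0998
cos(angle) = -0.5137
angle = 120.9117 degrees

120.9117 degrees


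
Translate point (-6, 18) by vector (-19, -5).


Translation: (x+dx, y+dy) = (-6+-19, 18+-5) = (-25, 13)

(-25, 13)


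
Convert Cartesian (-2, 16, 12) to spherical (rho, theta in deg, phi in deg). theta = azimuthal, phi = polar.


rho = sqrt((-2)^2 + 16^2 + 12^2) = 20.0998
theta = atan2(16, -2) = 97.125 deg
phi = acos(12/20.0998) = 53.3431 deg

rho = 20.0998, theta = 97.125 deg, phi = 53.3431 deg


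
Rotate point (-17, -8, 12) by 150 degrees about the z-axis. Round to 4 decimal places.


x' = -17*cos(150) - -8*sin(150) = 18.7224
y' = -17*sin(150) + -8*cos(150) = -1.5718
z' = 12

(18.7224, -1.5718, 12)


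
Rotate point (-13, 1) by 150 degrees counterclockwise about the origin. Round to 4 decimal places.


x' = -13*cos(150) - 1*sin(150) = 10.7583
y' = -13*sin(150) + 1*cos(150) = -7.366

(10.7583, -7.366)


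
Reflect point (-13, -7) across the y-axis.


Reflection across y-axis: (x, y) -> (-x, y)
(-13, -7) -> (13, -7)

(13, -7)


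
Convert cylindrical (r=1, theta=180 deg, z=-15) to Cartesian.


x = 1 * cos(180) = -1
y = 1 * sin(180) = 0
z = -15

(-1, 0, -15)


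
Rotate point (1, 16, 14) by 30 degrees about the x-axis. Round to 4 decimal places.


x' = 1
y' = 16*cos(30) - 14*sin(30) = 6.8564
z' = 16*sin(30) + 14*cos(30) = 20.1244

(1, 6.8564, 20.1244)


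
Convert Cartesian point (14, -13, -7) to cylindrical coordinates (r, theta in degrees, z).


r = sqrt(14^2 + (-13)^2) = 19.105
theta = atan2(-13, 14) = 317.1211 deg
z = -7

r = 19.105, theta = 317.1211 deg, z = -7


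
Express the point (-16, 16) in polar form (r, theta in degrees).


r = sqrt((-16)^2 + 16^2) = 22.6274
theta = atan2(16, -16) = 135 degrees

r = 22.6274, theta = 135 degrees


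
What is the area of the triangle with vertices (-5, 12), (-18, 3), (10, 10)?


Area = |x1(y2-y3) + x2(y3-y1) + x3(y1-y2)| / 2
= |-5*(3-10) + -18*(10-12) + 10*(12-3)| / 2
= 80.5

80.5


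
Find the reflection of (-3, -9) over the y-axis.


Reflection across y-axis: (x, y) -> (-x, y)
(-3, -9) -> (3, -9)

(3, -9)


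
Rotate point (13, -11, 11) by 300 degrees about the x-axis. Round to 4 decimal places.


x' = 13
y' = -11*cos(300) - 11*sin(300) = 4.0263
z' = -11*sin(300) + 11*cos(300) = 15.0263

(13, 4.0263, 15.0263)


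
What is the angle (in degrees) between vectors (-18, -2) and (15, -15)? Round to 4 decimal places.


dot = -18*15 + -2*-15 = -240
|u| = 18.1108, |v| = 21.2132
cos(angle) = -0.6247
angle = 128.6598 degrees

128.6598 degrees


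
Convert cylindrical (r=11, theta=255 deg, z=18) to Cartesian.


x = 11 * cos(255) = -2.847
y = 11 * sin(255) = -10.6252
z = 18

(-2.847, -10.6252, 18)


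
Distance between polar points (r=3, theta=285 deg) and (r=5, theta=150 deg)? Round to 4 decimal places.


d = sqrt(r1^2 + r2^2 - 2*r1*r2*cos(t2-t1))
d = sqrt(3^2 + 5^2 - 2*3*5*cos(150-285)) = 7.4306

7.4306


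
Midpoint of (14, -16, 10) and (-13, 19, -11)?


Midpoint = ((14+-13)/2, (-16+19)/2, (10+-11)/2) = (0.5, 1.5, -0.5)

(0.5, 1.5, -0.5)


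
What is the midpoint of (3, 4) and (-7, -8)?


Midpoint = ((3+-7)/2, (4+-8)/2) = (-2, -2)

(-2, -2)


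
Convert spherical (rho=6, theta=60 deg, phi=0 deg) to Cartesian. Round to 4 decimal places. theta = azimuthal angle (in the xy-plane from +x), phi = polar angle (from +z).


x = 6 * sin(0) * cos(60) = 0
y = 6 * sin(0) * sin(60) = 0
z = 6 * cos(0) = 6

(0, 0, 6)


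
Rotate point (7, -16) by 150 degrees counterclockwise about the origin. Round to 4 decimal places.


x' = 7*cos(150) - -16*sin(150) = 1.9378
y' = 7*sin(150) + -16*cos(150) = 17.3564

(1.9378, 17.3564)
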